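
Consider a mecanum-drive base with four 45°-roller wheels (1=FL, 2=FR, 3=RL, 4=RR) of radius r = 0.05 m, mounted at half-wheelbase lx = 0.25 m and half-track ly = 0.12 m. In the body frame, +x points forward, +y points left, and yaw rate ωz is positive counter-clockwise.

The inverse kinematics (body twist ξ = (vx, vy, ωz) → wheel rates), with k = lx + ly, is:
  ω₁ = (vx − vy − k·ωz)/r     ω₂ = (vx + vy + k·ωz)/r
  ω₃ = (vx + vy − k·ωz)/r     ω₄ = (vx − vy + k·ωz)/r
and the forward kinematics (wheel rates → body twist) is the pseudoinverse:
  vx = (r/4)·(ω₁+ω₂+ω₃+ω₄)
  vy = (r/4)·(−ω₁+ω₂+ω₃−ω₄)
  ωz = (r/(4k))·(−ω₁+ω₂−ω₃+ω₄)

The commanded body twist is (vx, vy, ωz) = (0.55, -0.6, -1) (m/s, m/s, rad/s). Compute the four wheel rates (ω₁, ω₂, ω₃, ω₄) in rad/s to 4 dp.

(30.4000, -8.4000, 6.4000, 15.6000)

k = lx + ly = 0.25 + 0.12 = 0.3700;  k·ωz = 0.3700·-1 = -0.3700
ω₁ (FL) = (vx − vy − k·ωz)/r = 1.5200/0.05 = 30.4000
ω₂ (FR) = (vx + vy + k·ωz)/r = -0.4200/0.05 = -8.4000
ω₃ (RL) = (vx + vy − k·ωz)/r = 0.3200/0.05 = 6.4000
ω₄ (RR) = (vx − vy + k·ωz)/r = 0.7800/0.05 = 15.6000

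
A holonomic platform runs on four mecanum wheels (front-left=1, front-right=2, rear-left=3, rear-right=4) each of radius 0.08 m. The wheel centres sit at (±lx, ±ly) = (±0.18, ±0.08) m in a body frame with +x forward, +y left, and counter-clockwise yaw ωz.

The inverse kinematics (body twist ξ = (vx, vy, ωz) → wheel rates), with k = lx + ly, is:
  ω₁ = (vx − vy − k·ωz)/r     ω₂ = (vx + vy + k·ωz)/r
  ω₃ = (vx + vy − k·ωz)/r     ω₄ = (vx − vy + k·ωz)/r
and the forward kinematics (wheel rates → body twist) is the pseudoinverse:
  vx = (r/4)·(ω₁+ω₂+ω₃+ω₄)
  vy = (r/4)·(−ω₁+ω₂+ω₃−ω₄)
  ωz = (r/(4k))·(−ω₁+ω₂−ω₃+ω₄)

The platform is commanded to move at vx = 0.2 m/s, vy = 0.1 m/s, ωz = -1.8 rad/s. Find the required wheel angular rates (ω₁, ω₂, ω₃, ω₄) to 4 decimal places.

(7.1000, -2.1000, 9.6000, -4.6000)

k = lx + ly = 0.18 + 0.08 = 0.2600;  k·ωz = 0.2600·-1.8 = -0.4680
ω₁ (FL) = (vx − vy − k·ωz)/r = 0.5680/0.08 = 7.1000
ω₂ (FR) = (vx + vy + k·ωz)/r = -0.1680/0.08 = -2.1000
ω₃ (RL) = (vx + vy − k·ωz)/r = 0.7680/0.08 = 9.6000
ω₄ (RR) = (vx − vy + k·ωz)/r = -0.3680/0.08 = -4.6000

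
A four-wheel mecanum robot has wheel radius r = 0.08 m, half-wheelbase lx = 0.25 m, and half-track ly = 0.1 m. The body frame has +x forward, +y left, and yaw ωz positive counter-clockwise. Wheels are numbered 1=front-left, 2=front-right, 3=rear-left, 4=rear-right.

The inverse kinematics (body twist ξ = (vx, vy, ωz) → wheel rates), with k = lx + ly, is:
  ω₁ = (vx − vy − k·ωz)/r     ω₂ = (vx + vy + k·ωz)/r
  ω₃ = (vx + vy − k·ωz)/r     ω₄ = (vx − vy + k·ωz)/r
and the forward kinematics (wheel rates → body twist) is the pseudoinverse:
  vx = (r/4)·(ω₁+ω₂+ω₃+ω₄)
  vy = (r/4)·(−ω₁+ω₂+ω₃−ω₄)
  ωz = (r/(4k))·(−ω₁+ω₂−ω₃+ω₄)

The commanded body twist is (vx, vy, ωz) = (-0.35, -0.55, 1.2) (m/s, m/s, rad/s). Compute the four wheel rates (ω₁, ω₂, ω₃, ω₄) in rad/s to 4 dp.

k = lx + ly = 0.25 + 0.1 = 0.3500;  k·ωz = 0.3500·1.2 = 0.4200
ω₁ (FL) = (vx − vy − k·ωz)/r = -0.2200/0.08 = -2.7500
ω₂ (FR) = (vx + vy + k·ωz)/r = -0.4800/0.08 = -6.0000
ω₃ (RL) = (vx + vy − k·ωz)/r = -1.3200/0.08 = -16.5000
ω₄ (RR) = (vx − vy + k·ωz)/r = 0.6200/0.08 = 7.7500

(-2.7500, -6.0000, -16.5000, 7.7500)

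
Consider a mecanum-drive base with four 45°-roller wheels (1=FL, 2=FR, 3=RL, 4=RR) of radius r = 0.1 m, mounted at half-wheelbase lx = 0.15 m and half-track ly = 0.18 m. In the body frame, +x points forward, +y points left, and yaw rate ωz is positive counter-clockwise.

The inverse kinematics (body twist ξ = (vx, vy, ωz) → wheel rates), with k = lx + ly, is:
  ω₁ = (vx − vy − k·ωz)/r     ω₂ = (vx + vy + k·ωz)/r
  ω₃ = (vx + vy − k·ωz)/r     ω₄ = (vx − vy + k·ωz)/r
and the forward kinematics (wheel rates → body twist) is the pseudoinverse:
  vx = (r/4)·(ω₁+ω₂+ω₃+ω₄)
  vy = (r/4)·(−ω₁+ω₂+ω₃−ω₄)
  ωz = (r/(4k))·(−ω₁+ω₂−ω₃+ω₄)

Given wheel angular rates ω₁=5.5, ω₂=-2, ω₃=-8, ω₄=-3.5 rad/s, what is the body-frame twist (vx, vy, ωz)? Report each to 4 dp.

k = lx + ly = 0.15 + 0.18 = 0.3300
ω₁+ω₂+ω₃+ω₄ = -8.0000  →  vx = (0.1/4)·-8.0000 = -0.2000
−ω₁+ω₂+ω₃−ω₄ = -12.0000  →  vy = (0.1/4)·-12.0000 = -0.3000
−ω₁+ω₂−ω₃+ω₄ = -3.0000  →  ωz = (0.1/1.3200)·-3.0000 = -0.2273

(-0.2000, -0.3000, -0.2273)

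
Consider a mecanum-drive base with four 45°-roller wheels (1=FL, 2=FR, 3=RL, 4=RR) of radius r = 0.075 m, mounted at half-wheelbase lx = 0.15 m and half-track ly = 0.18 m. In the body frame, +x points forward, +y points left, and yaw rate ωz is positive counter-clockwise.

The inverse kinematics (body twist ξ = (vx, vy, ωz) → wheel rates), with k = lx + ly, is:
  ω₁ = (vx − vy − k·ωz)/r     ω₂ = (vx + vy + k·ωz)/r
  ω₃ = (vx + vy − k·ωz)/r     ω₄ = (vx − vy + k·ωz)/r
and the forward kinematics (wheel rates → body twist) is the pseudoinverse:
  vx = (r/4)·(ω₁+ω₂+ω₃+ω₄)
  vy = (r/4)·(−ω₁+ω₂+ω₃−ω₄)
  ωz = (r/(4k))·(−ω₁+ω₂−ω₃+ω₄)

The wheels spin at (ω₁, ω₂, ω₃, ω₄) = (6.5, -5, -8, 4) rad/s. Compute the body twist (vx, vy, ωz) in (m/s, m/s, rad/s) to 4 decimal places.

k = lx + ly = 0.15 + 0.18 = 0.3300
ω₁+ω₂+ω₃+ω₄ = -2.5000  →  vx = (0.075/4)·-2.5000 = -0.0469
−ω₁+ω₂+ω₃−ω₄ = -23.5000  →  vy = (0.075/4)·-23.5000 = -0.4406
−ω₁+ω₂−ω₃+ω₄ = 0.5000  →  ωz = (0.075/1.3200)·0.5000 = 0.0284

(-0.0469, -0.4406, 0.0284)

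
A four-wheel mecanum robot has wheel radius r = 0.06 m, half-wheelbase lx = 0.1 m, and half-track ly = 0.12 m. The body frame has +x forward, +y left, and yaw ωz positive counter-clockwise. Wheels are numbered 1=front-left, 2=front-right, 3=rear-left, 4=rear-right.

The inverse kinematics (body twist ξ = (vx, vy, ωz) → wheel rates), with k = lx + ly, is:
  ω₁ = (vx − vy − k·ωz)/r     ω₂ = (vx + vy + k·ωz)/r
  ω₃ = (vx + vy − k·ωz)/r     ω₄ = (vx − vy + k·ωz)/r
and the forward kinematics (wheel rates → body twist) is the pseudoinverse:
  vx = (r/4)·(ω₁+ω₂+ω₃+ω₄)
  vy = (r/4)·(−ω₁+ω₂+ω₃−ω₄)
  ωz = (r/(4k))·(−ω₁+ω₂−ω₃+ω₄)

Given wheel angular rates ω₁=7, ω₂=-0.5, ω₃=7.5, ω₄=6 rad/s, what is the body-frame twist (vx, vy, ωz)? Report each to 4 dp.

(0.3000, -0.0900, -0.6136)

k = lx + ly = 0.1 + 0.12 = 0.2200
ω₁+ω₂+ω₃+ω₄ = 20.0000  →  vx = (0.06/4)·20.0000 = 0.3000
−ω₁+ω₂+ω₃−ω₄ = -6.0000  →  vy = (0.06/4)·-6.0000 = -0.0900
−ω₁+ω₂−ω₃+ω₄ = -9.0000  →  ωz = (0.06/0.8800)·-9.0000 = -0.6136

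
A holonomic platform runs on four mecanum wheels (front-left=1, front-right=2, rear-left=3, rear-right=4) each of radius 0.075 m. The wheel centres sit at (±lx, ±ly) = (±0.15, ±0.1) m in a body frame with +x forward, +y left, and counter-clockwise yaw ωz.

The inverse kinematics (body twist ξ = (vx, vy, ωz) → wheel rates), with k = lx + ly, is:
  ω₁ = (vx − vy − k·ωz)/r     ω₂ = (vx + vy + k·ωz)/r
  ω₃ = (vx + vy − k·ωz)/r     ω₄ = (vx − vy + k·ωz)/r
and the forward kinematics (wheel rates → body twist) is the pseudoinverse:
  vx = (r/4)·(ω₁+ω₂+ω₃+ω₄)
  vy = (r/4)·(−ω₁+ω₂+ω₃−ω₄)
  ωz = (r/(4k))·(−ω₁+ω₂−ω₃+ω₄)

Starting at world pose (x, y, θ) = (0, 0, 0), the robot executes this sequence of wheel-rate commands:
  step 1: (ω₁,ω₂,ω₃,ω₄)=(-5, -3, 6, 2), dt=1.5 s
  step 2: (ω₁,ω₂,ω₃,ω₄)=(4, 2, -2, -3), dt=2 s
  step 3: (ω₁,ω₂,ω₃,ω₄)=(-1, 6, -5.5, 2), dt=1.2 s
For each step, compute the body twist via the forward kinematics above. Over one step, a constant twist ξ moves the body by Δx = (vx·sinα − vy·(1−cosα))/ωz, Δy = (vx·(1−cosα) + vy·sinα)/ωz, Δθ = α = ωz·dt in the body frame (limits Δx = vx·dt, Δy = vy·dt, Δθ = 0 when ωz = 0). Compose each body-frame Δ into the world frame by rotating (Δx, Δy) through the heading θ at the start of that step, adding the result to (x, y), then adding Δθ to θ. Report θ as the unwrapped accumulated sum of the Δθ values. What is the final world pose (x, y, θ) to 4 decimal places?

(0.0674, 0.1065, 0.6300)

step 1: ξ=(vx,vy,ωz)=(0.0000, 0.1125, -0.1500), dt=1.5 → body Δ=(0.0189, 0.1673, -0.2250) → world pose (0.0189, 0.1673, -0.2250)
step 2: ξ=(vx,vy,ωz)=(0.0188, -0.0188, -0.2250), dt=2.0 → body Δ=(0.0280, -0.0445, -0.4500) → world pose (0.0362, 0.1177, -0.6750)
step 3: ξ=(vx,vy,ωz)=(0.0281, -0.0094, 1.0875), dt=1.2 → body Δ=(0.0313, 0.0108, 1.3050) → world pose (0.0674, 0.1065, 0.6300)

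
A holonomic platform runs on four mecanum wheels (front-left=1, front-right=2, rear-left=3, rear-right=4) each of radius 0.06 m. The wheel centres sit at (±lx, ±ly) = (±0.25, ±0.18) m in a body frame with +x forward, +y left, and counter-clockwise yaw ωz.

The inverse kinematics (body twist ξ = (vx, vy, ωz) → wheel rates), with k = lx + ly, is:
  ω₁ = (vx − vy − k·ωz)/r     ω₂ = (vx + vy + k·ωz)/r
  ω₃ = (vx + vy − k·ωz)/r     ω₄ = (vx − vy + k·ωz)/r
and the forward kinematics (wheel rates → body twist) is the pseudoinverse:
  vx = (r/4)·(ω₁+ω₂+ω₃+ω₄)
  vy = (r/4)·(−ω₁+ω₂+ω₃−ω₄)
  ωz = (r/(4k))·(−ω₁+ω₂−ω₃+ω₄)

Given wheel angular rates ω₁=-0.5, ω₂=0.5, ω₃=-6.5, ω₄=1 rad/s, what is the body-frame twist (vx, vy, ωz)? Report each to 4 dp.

k = lx + ly = 0.25 + 0.18 = 0.4300
ω₁+ω₂+ω₃+ω₄ = -5.5000  →  vx = (0.06/4)·-5.5000 = -0.0825
−ω₁+ω₂+ω₃−ω₄ = -6.5000  →  vy = (0.06/4)·-6.5000 = -0.0975
−ω₁+ω₂−ω₃+ω₄ = 8.5000  →  ωz = (0.06/1.7200)·8.5000 = 0.2965

(-0.0825, -0.0975, 0.2965)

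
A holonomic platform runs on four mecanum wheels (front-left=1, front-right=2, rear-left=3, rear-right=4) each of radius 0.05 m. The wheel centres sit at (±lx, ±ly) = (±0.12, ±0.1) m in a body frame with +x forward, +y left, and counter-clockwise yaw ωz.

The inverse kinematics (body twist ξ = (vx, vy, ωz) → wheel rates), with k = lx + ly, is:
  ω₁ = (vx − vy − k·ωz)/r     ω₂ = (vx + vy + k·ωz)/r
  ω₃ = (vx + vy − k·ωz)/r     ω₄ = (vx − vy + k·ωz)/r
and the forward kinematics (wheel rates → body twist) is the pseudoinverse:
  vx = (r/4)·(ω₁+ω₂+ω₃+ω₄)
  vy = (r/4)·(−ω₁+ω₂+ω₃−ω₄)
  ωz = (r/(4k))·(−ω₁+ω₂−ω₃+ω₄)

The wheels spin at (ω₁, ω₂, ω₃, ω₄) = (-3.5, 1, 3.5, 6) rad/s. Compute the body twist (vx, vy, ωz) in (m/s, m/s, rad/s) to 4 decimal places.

(0.0875, 0.0250, 0.3977)

k = lx + ly = 0.12 + 0.1 = 0.2200
ω₁+ω₂+ω₃+ω₄ = 7.0000  →  vx = (0.05/4)·7.0000 = 0.0875
−ω₁+ω₂+ω₃−ω₄ = 2.0000  →  vy = (0.05/4)·2.0000 = 0.0250
−ω₁+ω₂−ω₃+ω₄ = 7.0000  →  ωz = (0.05/0.8800)·7.0000 = 0.3977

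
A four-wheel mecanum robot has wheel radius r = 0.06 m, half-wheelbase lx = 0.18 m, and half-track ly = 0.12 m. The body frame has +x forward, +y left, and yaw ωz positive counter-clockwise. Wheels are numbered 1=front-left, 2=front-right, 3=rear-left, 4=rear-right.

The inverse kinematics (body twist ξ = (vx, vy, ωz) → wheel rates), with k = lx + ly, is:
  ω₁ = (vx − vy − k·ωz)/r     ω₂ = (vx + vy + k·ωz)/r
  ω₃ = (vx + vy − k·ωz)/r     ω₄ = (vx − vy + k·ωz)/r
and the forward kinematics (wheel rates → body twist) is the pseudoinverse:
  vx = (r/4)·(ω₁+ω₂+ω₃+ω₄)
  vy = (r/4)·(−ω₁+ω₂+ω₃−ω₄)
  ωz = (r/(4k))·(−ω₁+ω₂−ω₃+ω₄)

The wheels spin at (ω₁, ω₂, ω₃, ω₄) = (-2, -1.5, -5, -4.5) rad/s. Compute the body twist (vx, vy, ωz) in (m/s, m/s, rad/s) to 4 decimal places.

(-0.1950, 0.0000, 0.0500)

k = lx + ly = 0.18 + 0.12 = 0.3000
ω₁+ω₂+ω₃+ω₄ = -13.0000  →  vx = (0.06/4)·-13.0000 = -0.1950
−ω₁+ω₂+ω₃−ω₄ = 0.0000  →  vy = (0.06/4)·0.0000 = 0.0000
−ω₁+ω₂−ω₃+ω₄ = 1.0000  →  ωz = (0.06/1.2000)·1.0000 = 0.0500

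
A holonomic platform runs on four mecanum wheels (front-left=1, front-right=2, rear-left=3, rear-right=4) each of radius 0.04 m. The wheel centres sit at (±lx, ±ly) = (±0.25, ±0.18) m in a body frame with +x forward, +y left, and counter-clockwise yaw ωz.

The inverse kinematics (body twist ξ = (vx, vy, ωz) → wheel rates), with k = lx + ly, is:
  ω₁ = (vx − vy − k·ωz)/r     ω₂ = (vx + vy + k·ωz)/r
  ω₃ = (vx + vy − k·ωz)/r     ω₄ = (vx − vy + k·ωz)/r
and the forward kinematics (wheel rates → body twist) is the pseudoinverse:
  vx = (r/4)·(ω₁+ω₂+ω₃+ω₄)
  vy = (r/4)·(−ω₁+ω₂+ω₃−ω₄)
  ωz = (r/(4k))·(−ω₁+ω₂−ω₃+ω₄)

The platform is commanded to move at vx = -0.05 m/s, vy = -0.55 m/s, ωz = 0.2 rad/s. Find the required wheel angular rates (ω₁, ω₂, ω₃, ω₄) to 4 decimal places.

(10.3500, -12.8500, -17.1500, 14.6500)

k = lx + ly = 0.25 + 0.18 = 0.4300;  k·ωz = 0.4300·0.2 = 0.0860
ω₁ (FL) = (vx − vy − k·ωz)/r = 0.4140/0.04 = 10.3500
ω₂ (FR) = (vx + vy + k·ωz)/r = -0.5140/0.04 = -12.8500
ω₃ (RL) = (vx + vy − k·ωz)/r = -0.6860/0.04 = -17.1500
ω₄ (RR) = (vx − vy + k·ωz)/r = 0.5860/0.04 = 14.6500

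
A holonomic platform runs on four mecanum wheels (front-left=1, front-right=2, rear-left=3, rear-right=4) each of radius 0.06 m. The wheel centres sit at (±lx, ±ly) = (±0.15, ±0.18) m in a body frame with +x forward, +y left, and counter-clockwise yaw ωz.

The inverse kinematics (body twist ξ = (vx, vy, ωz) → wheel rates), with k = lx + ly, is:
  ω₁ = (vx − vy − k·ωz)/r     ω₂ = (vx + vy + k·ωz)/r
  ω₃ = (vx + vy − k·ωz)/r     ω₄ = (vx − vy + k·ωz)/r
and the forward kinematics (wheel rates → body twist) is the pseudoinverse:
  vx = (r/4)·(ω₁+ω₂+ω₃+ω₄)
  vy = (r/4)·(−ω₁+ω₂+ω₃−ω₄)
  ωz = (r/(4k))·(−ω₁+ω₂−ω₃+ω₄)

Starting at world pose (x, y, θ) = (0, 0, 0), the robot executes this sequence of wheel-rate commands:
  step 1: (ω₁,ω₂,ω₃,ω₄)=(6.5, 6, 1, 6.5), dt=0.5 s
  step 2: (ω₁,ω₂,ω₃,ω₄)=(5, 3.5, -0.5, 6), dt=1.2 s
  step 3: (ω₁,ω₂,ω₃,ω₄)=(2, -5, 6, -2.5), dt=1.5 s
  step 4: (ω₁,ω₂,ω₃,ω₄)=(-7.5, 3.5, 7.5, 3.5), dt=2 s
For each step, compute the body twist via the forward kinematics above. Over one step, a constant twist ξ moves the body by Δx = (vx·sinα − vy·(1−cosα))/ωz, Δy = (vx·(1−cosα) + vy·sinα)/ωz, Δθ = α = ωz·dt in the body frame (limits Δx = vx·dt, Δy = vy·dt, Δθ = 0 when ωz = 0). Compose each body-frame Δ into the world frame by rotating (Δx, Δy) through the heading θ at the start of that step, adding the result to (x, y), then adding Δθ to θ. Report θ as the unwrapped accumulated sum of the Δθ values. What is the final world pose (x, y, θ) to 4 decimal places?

step 1: ξ=(vx,vy,ωz)=(0.3000, -0.0900, 0.2273), dt=0.5 → body Δ=(0.1522, -0.0364, 0.1136) → world pose (0.1522, -0.0364, 0.1136)
step 2: ξ=(vx,vy,ωz)=(0.2100, -0.1200, 0.2273), dt=1.2 → body Δ=(0.2684, -0.1081, 0.2727) → world pose (0.4312, -0.1133, 0.3864)
step 3: ξ=(vx,vy,ωz)=(0.0075, 0.0225, -0.7045), dt=1.5 → body Δ=(0.0255, 0.0224, -1.0568) → world pose (0.4463, -0.0830, -0.6705)
step 4: ξ=(vx,vy,ωz)=(0.1050, 0.2250, 0.3182), dt=2.0 → body Δ=(0.0577, 0.4848, 0.6364) → world pose (0.7928, 0.2611, -0.0341)

(0.7928, 0.2611, -0.0341)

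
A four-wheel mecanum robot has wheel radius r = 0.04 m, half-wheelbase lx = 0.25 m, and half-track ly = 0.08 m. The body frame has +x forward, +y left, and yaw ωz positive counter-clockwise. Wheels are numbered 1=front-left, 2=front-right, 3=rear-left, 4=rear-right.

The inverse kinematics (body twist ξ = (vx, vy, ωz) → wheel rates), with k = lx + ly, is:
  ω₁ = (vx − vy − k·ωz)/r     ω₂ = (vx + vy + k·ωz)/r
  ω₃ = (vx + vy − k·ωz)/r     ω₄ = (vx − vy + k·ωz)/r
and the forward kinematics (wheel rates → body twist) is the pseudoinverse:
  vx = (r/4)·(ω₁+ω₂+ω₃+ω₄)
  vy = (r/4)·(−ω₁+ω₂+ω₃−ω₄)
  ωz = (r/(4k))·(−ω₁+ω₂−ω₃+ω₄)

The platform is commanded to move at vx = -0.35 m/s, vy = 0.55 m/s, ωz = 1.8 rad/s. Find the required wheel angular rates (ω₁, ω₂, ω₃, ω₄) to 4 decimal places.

(-37.3500, 19.8500, -9.8500, -7.6500)

k = lx + ly = 0.25 + 0.08 = 0.3300;  k·ωz = 0.3300·1.8 = 0.5940
ω₁ (FL) = (vx − vy − k·ωz)/r = -1.4940/0.04 = -37.3500
ω₂ (FR) = (vx + vy + k·ωz)/r = 0.7940/0.04 = 19.8500
ω₃ (RL) = (vx + vy − k·ωz)/r = -0.3940/0.04 = -9.8500
ω₄ (RR) = (vx − vy + k·ωz)/r = -0.3060/0.04 = -7.6500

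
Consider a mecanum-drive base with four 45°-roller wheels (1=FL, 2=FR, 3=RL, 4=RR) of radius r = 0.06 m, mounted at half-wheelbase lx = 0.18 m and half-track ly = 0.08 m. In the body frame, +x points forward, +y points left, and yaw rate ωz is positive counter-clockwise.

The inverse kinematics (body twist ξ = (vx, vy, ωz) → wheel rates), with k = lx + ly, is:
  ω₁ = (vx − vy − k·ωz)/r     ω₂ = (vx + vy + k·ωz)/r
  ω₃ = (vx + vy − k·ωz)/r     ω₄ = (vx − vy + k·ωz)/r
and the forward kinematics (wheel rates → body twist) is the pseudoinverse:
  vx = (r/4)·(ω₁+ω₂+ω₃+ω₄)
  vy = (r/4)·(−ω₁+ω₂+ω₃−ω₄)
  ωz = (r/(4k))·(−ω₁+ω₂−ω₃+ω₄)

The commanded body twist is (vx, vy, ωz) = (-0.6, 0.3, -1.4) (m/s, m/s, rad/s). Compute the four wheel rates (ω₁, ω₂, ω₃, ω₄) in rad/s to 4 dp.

(-8.9333, -11.0667, 1.0667, -21.0667)

k = lx + ly = 0.18 + 0.08 = 0.2600;  k·ωz = 0.2600·-1.4 = -0.3640
ω₁ (FL) = (vx − vy − k·ωz)/r = -0.5360/0.06 = -8.9333
ω₂ (FR) = (vx + vy + k·ωz)/r = -0.6640/0.06 = -11.0667
ω₃ (RL) = (vx + vy − k·ωz)/r = 0.0640/0.06 = 1.0667
ω₄ (RR) = (vx − vy + k·ωz)/r = -1.2640/0.06 = -21.0667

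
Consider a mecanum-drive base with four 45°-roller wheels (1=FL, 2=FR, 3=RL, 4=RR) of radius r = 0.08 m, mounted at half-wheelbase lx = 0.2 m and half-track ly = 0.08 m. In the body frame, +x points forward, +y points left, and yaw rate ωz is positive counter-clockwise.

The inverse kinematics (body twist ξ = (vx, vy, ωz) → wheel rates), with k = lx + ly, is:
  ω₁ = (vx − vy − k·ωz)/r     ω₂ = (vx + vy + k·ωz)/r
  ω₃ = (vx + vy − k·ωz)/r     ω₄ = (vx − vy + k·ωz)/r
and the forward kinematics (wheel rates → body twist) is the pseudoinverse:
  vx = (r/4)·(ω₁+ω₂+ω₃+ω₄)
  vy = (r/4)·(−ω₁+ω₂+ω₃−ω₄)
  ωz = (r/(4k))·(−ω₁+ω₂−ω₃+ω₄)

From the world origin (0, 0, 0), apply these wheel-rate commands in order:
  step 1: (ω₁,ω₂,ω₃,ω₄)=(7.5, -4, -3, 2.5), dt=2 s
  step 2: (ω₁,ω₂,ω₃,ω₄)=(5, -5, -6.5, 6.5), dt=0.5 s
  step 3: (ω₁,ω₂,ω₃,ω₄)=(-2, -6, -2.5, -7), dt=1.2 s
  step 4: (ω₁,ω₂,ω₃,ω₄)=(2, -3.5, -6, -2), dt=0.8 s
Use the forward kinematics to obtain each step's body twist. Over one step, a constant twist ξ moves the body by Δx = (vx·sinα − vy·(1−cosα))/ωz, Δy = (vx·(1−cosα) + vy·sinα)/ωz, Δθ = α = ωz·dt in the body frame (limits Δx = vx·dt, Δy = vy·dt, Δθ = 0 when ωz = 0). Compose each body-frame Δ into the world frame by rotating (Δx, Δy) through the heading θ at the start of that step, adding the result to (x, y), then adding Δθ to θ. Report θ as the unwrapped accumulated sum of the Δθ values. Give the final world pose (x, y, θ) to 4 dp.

(-0.6635, -0.2895, -1.5643)

step 1: ξ=(vx,vy,ωz)=(0.0600, -0.3400, -0.4286), dt=2.0 → body Δ=(-0.1682, -0.6481, -0.8571) → world pose (-0.1682, -0.6481, -0.8571)
step 2: ξ=(vx,vy,ωz)=(0.0000, -0.4600, 0.2143), dt=0.5 → body Δ=(0.0123, -0.2296, 0.1071) → world pose (-0.3337, -0.8077, -0.7500)
step 3: ξ=(vx,vy,ωz)=(-0.3500, 0.0100, -0.6071), dt=1.2 → body Δ=(-0.3796, 0.1573, -0.7286) → world pose (-0.5042, -0.4338, -1.4786)
step 4: ξ=(vx,vy,ωz)=(-0.1900, -0.1900, -0.1071), dt=0.8 → body Δ=(-0.1583, -0.1453, -0.0857) → world pose (-0.6635, -0.2895, -1.5643)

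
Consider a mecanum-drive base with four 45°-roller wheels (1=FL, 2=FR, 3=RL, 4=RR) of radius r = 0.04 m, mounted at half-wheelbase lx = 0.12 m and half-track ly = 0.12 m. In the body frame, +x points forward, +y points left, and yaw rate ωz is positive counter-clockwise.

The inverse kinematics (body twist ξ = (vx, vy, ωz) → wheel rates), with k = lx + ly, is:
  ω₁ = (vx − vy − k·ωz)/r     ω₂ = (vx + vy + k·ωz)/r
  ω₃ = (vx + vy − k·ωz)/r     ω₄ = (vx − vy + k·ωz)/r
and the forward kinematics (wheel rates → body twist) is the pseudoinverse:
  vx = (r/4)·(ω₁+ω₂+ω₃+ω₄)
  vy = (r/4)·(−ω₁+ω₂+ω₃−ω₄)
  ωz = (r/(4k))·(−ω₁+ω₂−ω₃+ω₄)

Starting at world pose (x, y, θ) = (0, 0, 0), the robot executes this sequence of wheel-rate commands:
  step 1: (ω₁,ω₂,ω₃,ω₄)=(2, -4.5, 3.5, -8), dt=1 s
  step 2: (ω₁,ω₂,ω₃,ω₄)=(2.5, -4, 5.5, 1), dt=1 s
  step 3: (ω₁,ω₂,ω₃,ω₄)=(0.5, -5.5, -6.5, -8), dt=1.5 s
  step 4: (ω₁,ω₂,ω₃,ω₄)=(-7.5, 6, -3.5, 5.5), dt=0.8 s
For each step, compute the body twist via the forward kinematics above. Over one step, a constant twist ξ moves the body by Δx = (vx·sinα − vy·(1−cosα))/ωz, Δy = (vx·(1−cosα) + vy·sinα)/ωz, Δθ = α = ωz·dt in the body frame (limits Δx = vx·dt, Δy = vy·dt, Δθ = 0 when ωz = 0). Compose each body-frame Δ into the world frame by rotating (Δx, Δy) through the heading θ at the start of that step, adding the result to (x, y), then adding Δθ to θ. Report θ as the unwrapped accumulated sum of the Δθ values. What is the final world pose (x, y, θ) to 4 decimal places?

step 1: ξ=(vx,vy,ωz)=(-0.0700, 0.0500, -0.7500), dt=1.0 → body Δ=(-0.0457, 0.0705, -0.7500) → world pose (-0.0457, 0.0705, -0.7500)
step 2: ξ=(vx,vy,ωz)=(0.0500, -0.0200, -0.4583), dt=1.0 → body Δ=(0.0438, -0.0306, -0.4583) → world pose (-0.0345, 0.0183, -1.2083)
step 3: ξ=(vx,vy,ωz)=(-0.1950, -0.0450, -0.3125), dt=1.5 → body Δ=(-0.2974, 0.0023, -0.4688) → world pose (-0.1379, 0.2972, -1.6771)
step 4: ξ=(vx,vy,ωz)=(0.0050, 0.0450, 0.9375), dt=0.8 → body Δ=(-0.0092, 0.0341, 0.7500) → world pose (-0.1030, 0.3028, -0.9271)

(-0.1030, 0.3028, -0.9271)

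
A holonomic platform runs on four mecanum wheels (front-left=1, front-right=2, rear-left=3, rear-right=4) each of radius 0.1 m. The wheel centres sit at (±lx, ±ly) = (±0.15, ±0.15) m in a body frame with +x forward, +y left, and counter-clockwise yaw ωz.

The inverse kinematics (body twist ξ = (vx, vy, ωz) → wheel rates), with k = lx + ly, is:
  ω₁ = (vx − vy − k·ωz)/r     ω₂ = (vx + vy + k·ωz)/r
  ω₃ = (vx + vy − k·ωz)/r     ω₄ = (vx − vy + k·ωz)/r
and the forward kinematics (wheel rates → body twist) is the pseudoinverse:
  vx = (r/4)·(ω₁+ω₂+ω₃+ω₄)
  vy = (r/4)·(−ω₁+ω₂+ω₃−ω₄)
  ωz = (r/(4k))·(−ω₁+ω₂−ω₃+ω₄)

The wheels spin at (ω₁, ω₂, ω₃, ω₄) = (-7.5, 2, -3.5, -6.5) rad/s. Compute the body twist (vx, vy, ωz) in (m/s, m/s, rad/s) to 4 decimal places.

k = lx + ly = 0.15 + 0.15 = 0.3000
ω₁+ω₂+ω₃+ω₄ = -15.5000  →  vx = (0.1/4)·-15.5000 = -0.3875
−ω₁+ω₂+ω₃−ω₄ = 12.5000  →  vy = (0.1/4)·12.5000 = 0.3125
−ω₁+ω₂−ω₃+ω₄ = 6.5000  →  ωz = (0.1/1.2000)·6.5000 = 0.5417

(-0.3875, 0.3125, 0.5417)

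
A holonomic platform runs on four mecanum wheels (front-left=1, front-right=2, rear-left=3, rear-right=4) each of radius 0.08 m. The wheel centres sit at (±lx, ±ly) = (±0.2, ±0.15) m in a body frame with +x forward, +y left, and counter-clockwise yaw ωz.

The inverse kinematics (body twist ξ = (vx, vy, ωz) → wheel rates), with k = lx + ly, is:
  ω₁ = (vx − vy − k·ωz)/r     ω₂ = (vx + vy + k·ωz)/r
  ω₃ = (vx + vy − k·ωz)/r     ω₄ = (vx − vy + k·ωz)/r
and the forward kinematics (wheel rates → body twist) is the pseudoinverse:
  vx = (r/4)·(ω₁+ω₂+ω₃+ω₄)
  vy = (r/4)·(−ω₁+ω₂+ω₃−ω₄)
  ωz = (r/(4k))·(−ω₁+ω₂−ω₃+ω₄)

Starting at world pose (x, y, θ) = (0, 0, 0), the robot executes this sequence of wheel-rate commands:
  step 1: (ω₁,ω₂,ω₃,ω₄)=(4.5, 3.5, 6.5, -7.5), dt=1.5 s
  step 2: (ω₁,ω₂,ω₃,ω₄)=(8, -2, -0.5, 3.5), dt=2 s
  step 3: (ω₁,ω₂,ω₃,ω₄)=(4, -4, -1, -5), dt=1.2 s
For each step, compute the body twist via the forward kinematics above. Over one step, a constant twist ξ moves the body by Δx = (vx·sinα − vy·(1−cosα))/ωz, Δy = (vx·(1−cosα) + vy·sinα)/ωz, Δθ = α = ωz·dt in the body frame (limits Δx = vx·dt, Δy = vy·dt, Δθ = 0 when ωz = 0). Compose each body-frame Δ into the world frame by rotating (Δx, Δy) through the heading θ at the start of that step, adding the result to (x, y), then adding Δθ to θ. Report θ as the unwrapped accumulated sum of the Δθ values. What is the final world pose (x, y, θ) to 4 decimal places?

(-0.1564, 0.0170, -2.7943)

step 1: ξ=(vx,vy,ωz)=(0.1400, 0.2600, -0.8571), dt=1.5 → body Δ=(0.3748, 0.1737, -1.2857) → world pose (0.3748, 0.1737, -1.2857)
step 2: ξ=(vx,vy,ωz)=(0.1800, -0.2800, -0.3429), dt=2.0 → body Δ=(0.1478, -0.6358, -0.6857) → world pose (-0.1938, -0.1470, -1.9714)
step 3: ξ=(vx,vy,ωz)=(-0.1200, -0.0800, -0.6857), dt=1.2 → body Δ=(-0.1656, -0.0296, -0.8229) → world pose (-0.1564, 0.0170, -2.7943)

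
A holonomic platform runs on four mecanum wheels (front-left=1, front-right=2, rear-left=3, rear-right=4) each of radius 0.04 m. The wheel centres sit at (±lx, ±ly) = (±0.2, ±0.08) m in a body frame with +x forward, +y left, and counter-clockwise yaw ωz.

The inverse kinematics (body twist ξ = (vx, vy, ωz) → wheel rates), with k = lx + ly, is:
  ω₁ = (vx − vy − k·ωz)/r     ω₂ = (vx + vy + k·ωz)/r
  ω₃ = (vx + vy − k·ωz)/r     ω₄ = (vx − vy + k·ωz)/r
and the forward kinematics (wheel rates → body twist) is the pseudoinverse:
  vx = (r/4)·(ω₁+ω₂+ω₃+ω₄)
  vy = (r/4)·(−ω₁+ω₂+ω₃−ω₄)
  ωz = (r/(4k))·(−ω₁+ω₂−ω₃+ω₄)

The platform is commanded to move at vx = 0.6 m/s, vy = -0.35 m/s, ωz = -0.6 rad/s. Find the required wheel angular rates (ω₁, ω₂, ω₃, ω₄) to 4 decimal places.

k = lx + ly = 0.2 + 0.08 = 0.2800;  k·ωz = 0.2800·-0.6 = -0.1680
ω₁ (FL) = (vx − vy − k·ωz)/r = 1.1180/0.04 = 27.9500
ω₂ (FR) = (vx + vy + k·ωz)/r = 0.0820/0.04 = 2.0500
ω₃ (RL) = (vx + vy − k·ωz)/r = 0.4180/0.04 = 10.4500
ω₄ (RR) = (vx − vy + k·ωz)/r = 0.7820/0.04 = 19.5500

(27.9500, 2.0500, 10.4500, 19.5500)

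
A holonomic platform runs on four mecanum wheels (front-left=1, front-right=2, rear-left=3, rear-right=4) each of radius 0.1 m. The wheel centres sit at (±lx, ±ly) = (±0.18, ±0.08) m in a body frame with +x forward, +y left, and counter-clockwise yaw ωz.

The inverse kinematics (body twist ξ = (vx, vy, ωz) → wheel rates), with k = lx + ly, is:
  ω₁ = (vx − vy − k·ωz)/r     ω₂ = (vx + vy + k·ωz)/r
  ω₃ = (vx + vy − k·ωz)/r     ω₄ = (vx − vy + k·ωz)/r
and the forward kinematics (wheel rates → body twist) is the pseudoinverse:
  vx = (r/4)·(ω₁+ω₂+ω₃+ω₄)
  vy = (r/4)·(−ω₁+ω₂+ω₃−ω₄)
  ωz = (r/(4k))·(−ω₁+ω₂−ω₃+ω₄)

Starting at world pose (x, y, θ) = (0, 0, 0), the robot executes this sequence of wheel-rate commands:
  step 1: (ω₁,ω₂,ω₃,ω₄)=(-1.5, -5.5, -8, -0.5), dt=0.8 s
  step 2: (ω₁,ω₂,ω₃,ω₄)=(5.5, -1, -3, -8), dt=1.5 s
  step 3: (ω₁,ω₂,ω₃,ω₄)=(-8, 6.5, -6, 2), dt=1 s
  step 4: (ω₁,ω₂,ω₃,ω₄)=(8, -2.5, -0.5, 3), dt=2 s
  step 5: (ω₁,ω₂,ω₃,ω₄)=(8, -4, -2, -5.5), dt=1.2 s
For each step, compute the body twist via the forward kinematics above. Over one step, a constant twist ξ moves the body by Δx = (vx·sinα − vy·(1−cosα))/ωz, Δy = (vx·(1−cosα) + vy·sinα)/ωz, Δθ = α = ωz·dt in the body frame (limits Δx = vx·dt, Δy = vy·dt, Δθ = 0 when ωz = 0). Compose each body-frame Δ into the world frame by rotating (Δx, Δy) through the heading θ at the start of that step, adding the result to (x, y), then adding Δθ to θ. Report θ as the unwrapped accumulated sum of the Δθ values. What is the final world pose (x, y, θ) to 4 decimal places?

step 1: ξ=(vx,vy,ωz)=(-0.3875, -0.2875, 0.3365), dt=0.8 → body Δ=(-0.2755, -0.2687, 0.2692) → world pose (-0.2755, -0.2687, 0.2692)
step 2: ξ=(vx,vy,ωz)=(-0.1625, -0.0375, -1.1058), dt=1.5 → body Δ=(-0.1833, 0.1261, -1.6587) → world pose (-0.4857, -0.1959, -1.3894)
step 3: ξ=(vx,vy,ωz)=(-0.1375, 0.1625, 2.1635), dt=1.0 → body Δ=(-0.1698, -0.0368, 2.1635) → world pose (-0.5525, -0.0356, 0.7740)
step 4: ξ=(vx,vy,ωz)=(0.2000, -0.3500, -0.6731), dt=2.0 → body Δ=(-0.1145, -0.7379, -1.3462) → world pose (-0.1185, -0.6433, -0.5721)
step 5: ξ=(vx,vy,ωz)=(-0.0875, -0.2125, -1.4904), dt=1.2 → body Δ=(-0.2307, -0.0678, -1.7885) → world pose (-0.3492, -0.5754, -2.3606)

(-0.3492, -0.5754, -2.3606)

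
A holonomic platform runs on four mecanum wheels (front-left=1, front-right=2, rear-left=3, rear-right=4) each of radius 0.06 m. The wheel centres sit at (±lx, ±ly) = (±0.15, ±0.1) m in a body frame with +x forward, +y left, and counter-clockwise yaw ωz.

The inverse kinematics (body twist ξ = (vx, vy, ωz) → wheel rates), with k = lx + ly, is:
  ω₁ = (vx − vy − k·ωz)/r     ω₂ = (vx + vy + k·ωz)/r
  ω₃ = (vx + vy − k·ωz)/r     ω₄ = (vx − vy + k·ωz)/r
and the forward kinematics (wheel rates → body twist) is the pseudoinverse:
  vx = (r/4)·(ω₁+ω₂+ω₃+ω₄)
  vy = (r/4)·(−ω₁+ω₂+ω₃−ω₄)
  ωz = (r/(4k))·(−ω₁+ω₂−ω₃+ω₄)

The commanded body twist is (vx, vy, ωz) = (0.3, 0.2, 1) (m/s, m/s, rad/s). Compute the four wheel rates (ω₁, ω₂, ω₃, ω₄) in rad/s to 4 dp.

k = lx + ly = 0.15 + 0.1 = 0.2500;  k·ωz = 0.2500·1 = 0.2500
ω₁ (FL) = (vx − vy − k·ωz)/r = -0.1500/0.06 = -2.5000
ω₂ (FR) = (vx + vy + k·ωz)/r = 0.7500/0.06 = 12.5000
ω₃ (RL) = (vx + vy − k·ωz)/r = 0.2500/0.06 = 4.1667
ω₄ (RR) = (vx − vy + k·ωz)/r = 0.3500/0.06 = 5.8333

(-2.5000, 12.5000, 4.1667, 5.8333)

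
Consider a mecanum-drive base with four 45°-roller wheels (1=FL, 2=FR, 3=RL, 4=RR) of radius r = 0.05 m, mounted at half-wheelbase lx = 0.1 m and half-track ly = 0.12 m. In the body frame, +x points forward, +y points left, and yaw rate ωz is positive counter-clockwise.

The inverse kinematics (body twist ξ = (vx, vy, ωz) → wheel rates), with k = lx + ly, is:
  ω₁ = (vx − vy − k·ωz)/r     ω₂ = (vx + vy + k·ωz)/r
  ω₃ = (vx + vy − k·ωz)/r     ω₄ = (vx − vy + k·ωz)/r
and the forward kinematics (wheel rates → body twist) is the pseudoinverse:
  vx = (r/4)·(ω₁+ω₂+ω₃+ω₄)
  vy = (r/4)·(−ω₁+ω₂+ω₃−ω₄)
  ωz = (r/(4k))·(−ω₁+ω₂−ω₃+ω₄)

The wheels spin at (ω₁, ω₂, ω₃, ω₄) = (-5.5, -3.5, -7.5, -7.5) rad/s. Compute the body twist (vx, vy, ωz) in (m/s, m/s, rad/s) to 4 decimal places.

(-0.3000, 0.0250, 0.1136)

k = lx + ly = 0.1 + 0.12 = 0.2200
ω₁+ω₂+ω₃+ω₄ = -24.0000  →  vx = (0.05/4)·-24.0000 = -0.3000
−ω₁+ω₂+ω₃−ω₄ = 2.0000  →  vy = (0.05/4)·2.0000 = 0.0250
−ω₁+ω₂−ω₃+ω₄ = 2.0000  →  ωz = (0.05/0.8800)·2.0000 = 0.1136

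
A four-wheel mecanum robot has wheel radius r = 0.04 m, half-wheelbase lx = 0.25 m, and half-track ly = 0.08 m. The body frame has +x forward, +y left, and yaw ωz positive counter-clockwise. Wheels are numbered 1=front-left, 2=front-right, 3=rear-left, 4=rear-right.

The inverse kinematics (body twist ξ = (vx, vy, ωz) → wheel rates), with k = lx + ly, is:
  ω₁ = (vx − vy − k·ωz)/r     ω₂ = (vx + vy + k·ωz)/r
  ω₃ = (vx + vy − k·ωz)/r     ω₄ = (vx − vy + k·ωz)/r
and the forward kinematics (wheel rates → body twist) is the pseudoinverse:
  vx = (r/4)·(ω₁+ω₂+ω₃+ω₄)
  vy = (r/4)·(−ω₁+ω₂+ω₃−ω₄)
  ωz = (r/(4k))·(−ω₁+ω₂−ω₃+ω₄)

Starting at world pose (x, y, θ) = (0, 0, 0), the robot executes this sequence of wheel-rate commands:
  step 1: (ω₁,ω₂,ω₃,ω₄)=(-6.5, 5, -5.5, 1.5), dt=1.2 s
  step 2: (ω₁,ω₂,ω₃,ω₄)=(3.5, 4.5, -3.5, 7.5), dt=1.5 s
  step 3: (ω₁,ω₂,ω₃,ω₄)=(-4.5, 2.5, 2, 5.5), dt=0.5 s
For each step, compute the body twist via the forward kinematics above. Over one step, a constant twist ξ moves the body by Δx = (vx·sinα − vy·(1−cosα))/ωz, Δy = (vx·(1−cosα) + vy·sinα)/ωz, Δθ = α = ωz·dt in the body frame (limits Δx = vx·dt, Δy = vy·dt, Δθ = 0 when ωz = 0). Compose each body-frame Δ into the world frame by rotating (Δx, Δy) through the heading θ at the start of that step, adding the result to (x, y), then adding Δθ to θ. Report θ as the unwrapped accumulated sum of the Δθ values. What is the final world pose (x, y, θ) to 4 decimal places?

step 1: ξ=(vx,vy,ωz)=(-0.0550, 0.0450, 0.5606), dt=1.2 → body Δ=(-0.0786, 0.0286, 0.6727) → world pose (-0.0786, 0.0286, 0.6727)
step 2: ξ=(vx,vy,ωz)=(0.1200, -0.1000, 0.3636), dt=1.5 → body Δ=(0.2111, -0.0948, 0.5455) → world pose (0.1456, 0.0861, 1.2182)
step 3: ξ=(vx,vy,ωz)=(0.0550, 0.0350, 0.3182), dt=0.5 → body Δ=(0.0260, 0.0196, 0.1591) → world pose (0.1361, 0.1172, 1.3773)

(0.1361, 0.1172, 1.3773)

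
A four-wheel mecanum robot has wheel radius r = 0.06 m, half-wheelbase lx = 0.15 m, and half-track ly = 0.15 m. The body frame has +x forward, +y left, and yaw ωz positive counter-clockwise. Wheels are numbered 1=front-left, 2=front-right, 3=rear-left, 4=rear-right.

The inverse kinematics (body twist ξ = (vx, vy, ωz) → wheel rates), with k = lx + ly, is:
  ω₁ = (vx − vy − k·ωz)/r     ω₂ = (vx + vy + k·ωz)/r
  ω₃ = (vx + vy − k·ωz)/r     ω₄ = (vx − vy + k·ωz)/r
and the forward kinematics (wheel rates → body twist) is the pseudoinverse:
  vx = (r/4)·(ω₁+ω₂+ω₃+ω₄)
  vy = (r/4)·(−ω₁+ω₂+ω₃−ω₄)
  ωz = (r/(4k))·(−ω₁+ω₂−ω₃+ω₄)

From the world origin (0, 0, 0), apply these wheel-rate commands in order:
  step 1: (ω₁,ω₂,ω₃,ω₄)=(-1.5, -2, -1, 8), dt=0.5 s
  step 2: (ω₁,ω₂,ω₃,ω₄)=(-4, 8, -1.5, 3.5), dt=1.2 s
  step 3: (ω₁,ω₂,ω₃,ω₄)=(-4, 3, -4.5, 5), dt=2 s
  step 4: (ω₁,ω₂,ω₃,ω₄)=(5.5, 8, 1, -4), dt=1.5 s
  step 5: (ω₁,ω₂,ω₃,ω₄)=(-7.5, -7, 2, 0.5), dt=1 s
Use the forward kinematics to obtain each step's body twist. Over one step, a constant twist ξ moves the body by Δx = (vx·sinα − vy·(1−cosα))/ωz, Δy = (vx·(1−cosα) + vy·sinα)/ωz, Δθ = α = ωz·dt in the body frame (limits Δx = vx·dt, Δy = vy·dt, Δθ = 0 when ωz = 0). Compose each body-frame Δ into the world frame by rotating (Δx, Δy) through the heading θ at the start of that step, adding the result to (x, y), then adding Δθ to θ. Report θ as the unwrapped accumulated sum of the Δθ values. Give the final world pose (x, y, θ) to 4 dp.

step 1: ξ=(vx,vy,ωz)=(0.0525, -0.1425, 0.4250), dt=0.5 → body Δ=(0.0336, -0.0679, 0.2125) → world pose (0.0336, -0.0679, 0.2125)
step 2: ξ=(vx,vy,ωz)=(0.0900, 0.1050, 0.8500), dt=1.2 → body Δ=(0.0313, 0.1557, 1.0200) → world pose (0.0314, 0.0909, 1.2325)
step 3: ξ=(vx,vy,ωz)=(-0.0075, -0.0375, 0.8250), dt=2.0 → body Δ=(0.0400, -0.0551, 1.6500) → world pose (0.0967, 0.1103, 2.8825)
step 4: ξ=(vx,vy,ωz)=(0.1575, 0.1125, -0.1250), dt=1.5 → body Δ=(0.2506, 0.1457, -0.1875) → world pose (-0.1829, 0.0337, 2.6950)
step 5: ξ=(vx,vy,ωz)=(-0.1800, 0.0300, -0.0500), dt=1.0 → body Δ=(-0.1792, 0.0345, -0.0500) → world pose (-0.0362, -0.0748, 2.6450)

(-0.0362, -0.0748, 2.6450)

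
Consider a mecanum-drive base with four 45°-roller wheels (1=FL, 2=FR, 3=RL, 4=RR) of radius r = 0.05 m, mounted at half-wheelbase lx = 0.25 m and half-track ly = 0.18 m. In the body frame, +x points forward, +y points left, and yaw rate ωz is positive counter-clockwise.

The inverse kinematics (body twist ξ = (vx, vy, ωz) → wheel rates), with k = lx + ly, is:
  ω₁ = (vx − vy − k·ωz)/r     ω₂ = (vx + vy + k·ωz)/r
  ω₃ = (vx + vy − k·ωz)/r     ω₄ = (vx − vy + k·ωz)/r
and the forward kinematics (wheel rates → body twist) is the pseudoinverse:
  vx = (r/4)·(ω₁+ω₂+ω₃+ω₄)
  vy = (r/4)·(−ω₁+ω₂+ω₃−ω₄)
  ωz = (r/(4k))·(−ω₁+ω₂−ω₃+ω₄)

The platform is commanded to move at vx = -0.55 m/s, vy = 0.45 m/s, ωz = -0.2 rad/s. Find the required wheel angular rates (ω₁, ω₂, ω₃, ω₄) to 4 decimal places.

k = lx + ly = 0.25 + 0.18 = 0.4300;  k·ωz = 0.4300·-0.2 = -0.0860
ω₁ (FL) = (vx − vy − k·ωz)/r = -0.9140/0.05 = -18.2800
ω₂ (FR) = (vx + vy + k·ωz)/r = -0.1860/0.05 = -3.7200
ω₃ (RL) = (vx + vy − k·ωz)/r = -0.0140/0.05 = -0.2800
ω₄ (RR) = (vx − vy + k·ωz)/r = -1.0860/0.05 = -21.7200

(-18.2800, -3.7200, -0.2800, -21.7200)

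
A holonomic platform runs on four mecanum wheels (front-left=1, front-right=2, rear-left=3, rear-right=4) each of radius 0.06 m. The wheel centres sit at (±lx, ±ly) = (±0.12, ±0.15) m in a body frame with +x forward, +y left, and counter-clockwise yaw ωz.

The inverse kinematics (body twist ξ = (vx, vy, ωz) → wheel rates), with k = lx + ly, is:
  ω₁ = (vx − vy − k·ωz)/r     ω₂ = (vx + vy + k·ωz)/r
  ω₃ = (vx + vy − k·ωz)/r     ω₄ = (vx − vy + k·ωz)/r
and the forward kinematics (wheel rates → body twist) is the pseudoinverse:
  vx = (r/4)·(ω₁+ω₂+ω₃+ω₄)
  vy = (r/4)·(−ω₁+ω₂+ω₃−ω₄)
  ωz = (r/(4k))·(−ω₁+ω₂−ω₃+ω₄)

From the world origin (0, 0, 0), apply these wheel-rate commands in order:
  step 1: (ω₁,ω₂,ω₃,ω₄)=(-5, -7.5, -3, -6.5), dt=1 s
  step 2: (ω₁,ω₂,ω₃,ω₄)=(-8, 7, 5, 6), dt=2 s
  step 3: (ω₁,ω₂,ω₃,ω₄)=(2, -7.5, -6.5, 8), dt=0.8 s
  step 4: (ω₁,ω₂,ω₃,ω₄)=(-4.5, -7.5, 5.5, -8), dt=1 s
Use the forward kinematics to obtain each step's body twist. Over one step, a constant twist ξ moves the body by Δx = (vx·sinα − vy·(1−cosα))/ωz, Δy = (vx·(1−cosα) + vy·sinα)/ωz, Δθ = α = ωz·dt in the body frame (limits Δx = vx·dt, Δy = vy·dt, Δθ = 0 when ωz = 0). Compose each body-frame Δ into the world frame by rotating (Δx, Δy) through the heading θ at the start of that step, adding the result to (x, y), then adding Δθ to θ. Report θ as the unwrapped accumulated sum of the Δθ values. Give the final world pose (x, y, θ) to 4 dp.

step 1: ξ=(vx,vy,ωz)=(-0.3300, 0.0150, -0.3333), dt=1.0 → body Δ=(-0.3214, 0.0692, -0.3333) → world pose (-0.3214, 0.0692, -0.3333)
step 2: ξ=(vx,vy,ωz)=(0.1500, 0.2100, 0.8889), dt=2.0 → body Δ=(-0.1197, 0.4346, 1.7778) → world pose (-0.2923, 0.5191, 1.4444)
step 3: ξ=(vx,vy,ωz)=(-0.0600, -0.3600, 0.2778), dt=0.8 → body Δ=(-0.0157, -0.2909, 0.2222) → world pose (-0.0057, 0.4668, 1.6667)
step 4: ξ=(vx,vy,ωz)=(-0.2175, 0.1575, -0.9167), dt=1.0 → body Δ=(-0.1210, 0.2293, -0.9167) → world pose (-0.2223, 0.3244, 0.7500)

(-0.2223, 0.3244, 0.7500)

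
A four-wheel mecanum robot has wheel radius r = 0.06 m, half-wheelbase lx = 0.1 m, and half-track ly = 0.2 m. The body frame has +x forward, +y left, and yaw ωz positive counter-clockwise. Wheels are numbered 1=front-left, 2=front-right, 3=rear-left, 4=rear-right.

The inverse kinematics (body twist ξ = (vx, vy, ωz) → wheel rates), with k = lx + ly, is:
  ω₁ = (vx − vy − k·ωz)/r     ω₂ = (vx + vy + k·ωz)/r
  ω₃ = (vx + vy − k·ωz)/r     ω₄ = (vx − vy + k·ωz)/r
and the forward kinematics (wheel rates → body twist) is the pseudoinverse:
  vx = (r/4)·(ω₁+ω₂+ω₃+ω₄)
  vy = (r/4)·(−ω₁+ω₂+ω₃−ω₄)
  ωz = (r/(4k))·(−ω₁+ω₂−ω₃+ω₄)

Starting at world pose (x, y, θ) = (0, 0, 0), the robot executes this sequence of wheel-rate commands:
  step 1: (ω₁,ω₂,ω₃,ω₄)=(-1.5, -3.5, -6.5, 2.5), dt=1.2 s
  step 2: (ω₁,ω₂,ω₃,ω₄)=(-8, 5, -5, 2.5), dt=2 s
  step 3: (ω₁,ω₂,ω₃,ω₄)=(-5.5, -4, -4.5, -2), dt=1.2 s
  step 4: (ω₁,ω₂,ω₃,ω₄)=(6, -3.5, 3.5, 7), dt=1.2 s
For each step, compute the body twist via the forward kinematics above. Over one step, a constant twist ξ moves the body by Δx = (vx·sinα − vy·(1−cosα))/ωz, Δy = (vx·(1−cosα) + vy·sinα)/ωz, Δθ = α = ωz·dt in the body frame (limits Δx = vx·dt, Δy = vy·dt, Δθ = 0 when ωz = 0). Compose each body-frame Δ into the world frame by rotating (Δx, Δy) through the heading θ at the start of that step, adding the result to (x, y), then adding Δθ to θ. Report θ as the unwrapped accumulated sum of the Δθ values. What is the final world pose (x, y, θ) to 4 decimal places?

step 1: ξ=(vx,vy,ωz)=(-0.1350, -0.1650, 0.3500), dt=1.2 → body Δ=(-0.1163, -0.2258, 0.4200) → world pose (-0.1163, -0.2258, 0.4200)
step 2: ξ=(vx,vy,ωz)=(-0.0825, 0.0825, 1.0250), dt=2.0 → body Δ=(-0.1890, -0.0462, 2.0500) → world pose (-0.2701, -0.3450, 2.4700)
step 3: ξ=(vx,vy,ωz)=(-0.2400, -0.0150, 0.2000), dt=1.2 → body Δ=(-0.2831, -0.0522, 0.2400) → world pose (-0.0160, -0.4803, 2.7100)
step 4: ξ=(vx,vy,ωz)=(0.1950, -0.1950, -0.3000), dt=1.2 → body Δ=(0.1873, -0.2706, -0.3600) → world pose (-0.0729, -0.1561, 2.3500)

(-0.0729, -0.1561, 2.3500)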